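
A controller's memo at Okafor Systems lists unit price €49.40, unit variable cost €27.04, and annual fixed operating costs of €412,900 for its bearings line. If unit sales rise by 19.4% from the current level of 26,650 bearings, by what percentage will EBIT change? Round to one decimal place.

At 26,650 units, contribution = 26,650 × €22.36 = €595,894.00.
Subtracting fixed costs: EBIT = €595,894.00 − €412,900 = €182,994.00.
So DOL = total CM / EBIT = €595,894.00 / €182,994.00 = 3.2564.
So EBIT moves 3.2564 × (+19.4%) = +63.2%.

+63.2%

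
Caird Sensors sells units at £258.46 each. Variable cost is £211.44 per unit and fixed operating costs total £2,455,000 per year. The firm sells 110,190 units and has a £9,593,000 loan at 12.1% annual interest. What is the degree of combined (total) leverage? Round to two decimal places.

3.31

Total contribution margin = 110,190 × £47.02 = £5,181,133.80.
EBIT = £5,181,133.80 − £2,455,000 = £2,726,133.80. Interest = £1,160,753.00.
DOL = £5,181,133.80 ÷ £2,726,133.80 = 1.9005; DFL = £2,726,133.80 ÷ £1,565,380.80 = 1.7415.
DCL = DOL × DFL = 1.9005 × 1.7415 = 3.3097.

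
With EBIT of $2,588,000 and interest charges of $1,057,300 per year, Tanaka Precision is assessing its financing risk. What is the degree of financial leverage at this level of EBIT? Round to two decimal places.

Interest = $1,057,300.00.
Degree of financial leverage = EBIT / (EBIT − interest) = $2,588,000 / $1,530,700.00 = 1.6907.

1.69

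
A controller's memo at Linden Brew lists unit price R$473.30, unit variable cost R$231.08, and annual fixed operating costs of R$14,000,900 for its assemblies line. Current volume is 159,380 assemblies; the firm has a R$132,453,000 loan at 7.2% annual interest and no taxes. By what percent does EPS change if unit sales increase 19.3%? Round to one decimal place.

+49.4%

Total contribution margin = 159,380 × R$242.22 = R$38,605,023.60.
EBIT = R$38,605,023.60 − R$14,000,900 = R$24,604,123.60.
After interest of R$9,536,616.00, pre-tax earnings = R$15,067,507.60.
Degree of combined leverage = contribution ÷ (EBIT − I) = R$38,605,023.60 ÷ R$15,067,507.60 = 2.5621.
EPS therefore changes by 2.5621 × (+19.3%) = +49.4%.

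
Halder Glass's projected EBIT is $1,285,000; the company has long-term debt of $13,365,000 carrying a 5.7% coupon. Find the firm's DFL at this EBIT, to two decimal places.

Interest = $761,805.00.
DFL = EBIT ÷ (EBIT − I) = $1,285,000 ÷ ($1,285,000 − $761,805.00) = $1,285,000 ÷ $523,195.00 = 2.4561.

2.46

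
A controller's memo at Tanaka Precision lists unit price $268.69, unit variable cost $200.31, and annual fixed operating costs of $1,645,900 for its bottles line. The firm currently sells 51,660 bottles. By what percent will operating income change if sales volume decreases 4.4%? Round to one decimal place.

Contribution at this volume is 51,660 × $68.38 = $3,532,510.80.
Operating income = contribution − fixed costs = $3,532,510.80 − $1,645,900 = $1,886,610.80.
DOL = contribution ÷ EBIT = $3,532,510.80 ÷ $1,886,610.80 = 1.8724.
%ΔEBIT = DOL × %ΔSales = 1.8724 × -4.4% = -8.2%.

-8.2%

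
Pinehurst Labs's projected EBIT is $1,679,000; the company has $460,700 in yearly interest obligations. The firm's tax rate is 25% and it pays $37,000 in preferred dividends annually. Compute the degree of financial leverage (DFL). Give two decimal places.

Interest = $460,700.00.
Preferred dividends grossed up pre-tax: $37,000 / (1 − 0.25) = $49,333.33.
DFL = EBIT ÷ [EBIT − I − D_p/(1−t)] = $1,679,000 ÷ [$1,679,000 − $460,700.00 − $49,333.33] = $1,679,000 ÷ $1,168,966.67 = 1.4363.

1.44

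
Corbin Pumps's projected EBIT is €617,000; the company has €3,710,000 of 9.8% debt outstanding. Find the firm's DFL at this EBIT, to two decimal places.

Annual interest charges come to €363,580.00.
DFL = EBIT ÷ (EBIT − I) = €617,000 ÷ (€617,000 − €363,580.00) = €617,000 ÷ €253,420.00 = 2.4347.

2.43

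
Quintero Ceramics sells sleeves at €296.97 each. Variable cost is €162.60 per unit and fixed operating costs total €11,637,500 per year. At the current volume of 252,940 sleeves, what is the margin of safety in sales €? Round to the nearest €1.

Unit CM = price − variable cost = €296.97 − €162.60 = €134.37. Break-even units = €11,637,500 ÷ €134.37 = 86,607.87; break-even revenue = 86,607.87 × €296.97 = €25,719,940.28.
Current sales = 252,940 × €296.97 = €75,115,591.80.
Margin of safety = €75,115,591.80 − €25,719,940.28 = €49,395,652.

€49,395,652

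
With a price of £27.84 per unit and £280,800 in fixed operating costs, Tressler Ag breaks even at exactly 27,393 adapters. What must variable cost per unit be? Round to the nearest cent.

At break-even, FC = Q × (P − VC), so P − VC = £280,800 ÷ 27,393 = £10.2508.
Variable cost per unit = £27.84 − £10.2508 = £17.59.

£17.59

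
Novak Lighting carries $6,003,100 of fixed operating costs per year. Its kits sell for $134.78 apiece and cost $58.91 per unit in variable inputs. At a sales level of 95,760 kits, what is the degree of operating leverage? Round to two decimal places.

At 95,760 units, contribution = 95,760 × $75.87 = $7,265,311.20.
Operating income = contribution − fixed costs = $7,265,311.20 − $6,003,100 = $1,262,211.20.
Degree of operating leverage = $7,265,311.20 / $1,262,211.20 = 5.7560.

5.76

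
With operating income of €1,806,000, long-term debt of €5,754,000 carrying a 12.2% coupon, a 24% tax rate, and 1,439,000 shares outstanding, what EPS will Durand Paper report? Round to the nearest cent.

Interest = €701,988.00, so EBT = €1,806,000 − €701,988.00 = €1,104,012.00.
After tax at 24%: net income = €1,104,012.00 × 0.76 = €839,049.12.
EPS = €839,049.12 ÷ 1,439,000 = €0.58.

€0.58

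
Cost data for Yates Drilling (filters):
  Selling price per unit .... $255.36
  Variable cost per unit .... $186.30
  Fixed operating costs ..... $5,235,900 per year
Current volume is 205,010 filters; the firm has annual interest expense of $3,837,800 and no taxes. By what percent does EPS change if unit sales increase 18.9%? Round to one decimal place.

At 205,010 units, contribution = 205,010 × $69.06 = $14,157,990.60.
Subtracting fixed costs: EBIT = $14,157,990.60 − $5,235,900 = $8,922,090.60.
Interest = $3,837,800.00, so EBIT − I = $5,084,290.60.
DCL = total CM / (EBIT − I) = $14,157,990.60 / $5,084,290.60 = 2.7847.
EPS therefore changes by 2.7847 × (+18.9%) = +52.6%.

+52.6%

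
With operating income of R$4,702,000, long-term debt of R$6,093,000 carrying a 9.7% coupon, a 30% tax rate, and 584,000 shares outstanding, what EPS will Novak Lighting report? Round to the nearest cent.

R$4.93

Pre-tax income = R$4,702,000 − R$591,021.00 = R$4,110,979.00.
Net income = R$4,110,979.00 × (1 − 0.30) = R$2,877,685.30.
Per share: R$2,877,685.30 / 584,000 shares = R$4.93.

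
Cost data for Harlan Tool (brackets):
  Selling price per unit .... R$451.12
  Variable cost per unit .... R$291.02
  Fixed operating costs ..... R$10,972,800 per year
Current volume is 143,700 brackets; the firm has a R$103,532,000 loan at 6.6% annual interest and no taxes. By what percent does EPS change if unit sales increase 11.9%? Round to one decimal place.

At 143,700 units, contribution = 143,700 × R$160.10 = R$23,006,370.00.
Subtracting fixed costs: EBIT = R$23,006,370.00 − R$10,972,800 = R$12,033,570.00.
After interest of R$6,833,112.00, pre-tax earnings = R$5,200,458.00.
DCL = total CM / (EBIT − I) = R$23,006,370.00 / R$5,200,458.00 = 4.4239.
%ΔEPS = DCL × %ΔSales = 4.4239 × +11.9% = +52.6%.

+52.6%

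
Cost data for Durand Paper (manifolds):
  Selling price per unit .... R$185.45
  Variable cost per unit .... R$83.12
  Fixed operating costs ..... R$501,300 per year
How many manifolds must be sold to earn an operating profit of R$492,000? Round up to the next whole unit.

Each unit contributes R$185.45 − R$83.12 = R$102.33.
Required volume = (fixed costs + target profit) ÷ CM = (R$501,300 + R$492,000) ÷ R$102.33 = 9,706.83, so 9,707 manifolds.

9,707 manifolds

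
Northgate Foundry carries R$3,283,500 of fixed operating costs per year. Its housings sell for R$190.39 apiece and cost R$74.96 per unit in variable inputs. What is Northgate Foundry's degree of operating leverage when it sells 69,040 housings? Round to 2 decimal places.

Contribution at this volume is 69,040 × R$115.43 = R$7,969,287.20.
Operating income = contribution − fixed costs = R$7,969,287.20 − R$3,283,500 = R$4,685,787.20.
So DOL = total CM / EBIT = R$7,969,287.20 / R$4,685,787.20 = 1.7007.

1.70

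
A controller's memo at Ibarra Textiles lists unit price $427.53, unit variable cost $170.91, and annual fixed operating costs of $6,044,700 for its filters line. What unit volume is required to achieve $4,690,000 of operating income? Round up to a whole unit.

41,832 filters

Contribution margin per unit = $427.53 − $170.91 = $256.62.
Need Q such that Q × $256.62 − $6,044,700 = $4,690,000, i.e. Q = $10,734,700 / $256.62 = 41,831.11 → 41,832.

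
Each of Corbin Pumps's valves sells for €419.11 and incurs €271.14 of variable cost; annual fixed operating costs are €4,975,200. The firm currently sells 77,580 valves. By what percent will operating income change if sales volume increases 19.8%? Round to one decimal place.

+34.9%

At 77,580 units, contribution = 77,580 × €147.97 = €11,479,512.60.
Subtracting fixed costs: EBIT = €11,479,512.60 − €4,975,200 = €6,504,312.60.
DOL = contribution ÷ EBIT = €11,479,512.60 ÷ €6,504,312.60 = 1.7649.
%ΔEBIT = DOL × %ΔSales = 1.7649 × +19.8% = +34.9%.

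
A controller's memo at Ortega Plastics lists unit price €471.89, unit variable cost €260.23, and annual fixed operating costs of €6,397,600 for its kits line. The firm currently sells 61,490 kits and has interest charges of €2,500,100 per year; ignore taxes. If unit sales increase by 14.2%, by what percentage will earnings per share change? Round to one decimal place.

+44.9%

At 61,490 units, contribution = 61,490 × €211.66 = €13,014,973.40.
Operating income = contribution − fixed costs = €13,014,973.40 − €6,397,600 = €6,617,373.40.
After interest of €2,500,100.00, pre-tax earnings = €4,117,273.40.
Degree of combined leverage = contribution ÷ (EBIT − I) = €13,014,973.40 ÷ €4,117,273.40 = 3.1611.
%ΔEPS = DCL × %ΔSales = 3.1611 × +14.2% = +44.9%.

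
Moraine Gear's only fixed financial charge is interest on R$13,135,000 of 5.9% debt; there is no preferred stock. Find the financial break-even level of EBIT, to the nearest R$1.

R$774,965

Annual interest = 5.9% × R$13,135,000 = R$774,965.00.
With no preferred dividends, EPS = 0 when EBIT exactly covers interest, so the financial break-even EBIT is R$774,965.00.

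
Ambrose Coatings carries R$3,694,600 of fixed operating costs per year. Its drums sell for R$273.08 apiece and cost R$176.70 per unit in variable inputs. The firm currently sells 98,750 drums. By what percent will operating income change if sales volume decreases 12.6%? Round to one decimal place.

At 98,750 units, contribution = 98,750 × R$96.38 = R$9,517,525.00.
Operating income = contribution − fixed costs = R$9,517,525.00 − R$3,694,600 = R$5,822,925.00.
So DOL = total CM / EBIT = R$9,517,525.00 / R$5,822,925.00 = 1.6345.
So EBIT moves 1.6345 × (-12.6%) = -20.6%.

-20.6%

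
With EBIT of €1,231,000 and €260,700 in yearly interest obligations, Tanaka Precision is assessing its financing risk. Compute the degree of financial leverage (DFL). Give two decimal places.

Annual interest charges come to €260,700.00.
DFL = EBIT ÷ (EBIT − I) = €1,231,000 ÷ (€1,231,000 − €260,700.00) = €1,231,000 ÷ €970,300.00 = 1.2687.

1.27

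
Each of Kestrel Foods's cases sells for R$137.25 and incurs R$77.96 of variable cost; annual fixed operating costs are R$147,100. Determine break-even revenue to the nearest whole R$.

CM per unit = R$137.25 − R$77.96 = R$59.29; CM ratio = R$59.29 / R$137.25 = 0.4320.
Break-even sales = FC ÷ CM ratio = R$147,100 × R$137.25 / R$59.29 = R$340,521.

R$340,521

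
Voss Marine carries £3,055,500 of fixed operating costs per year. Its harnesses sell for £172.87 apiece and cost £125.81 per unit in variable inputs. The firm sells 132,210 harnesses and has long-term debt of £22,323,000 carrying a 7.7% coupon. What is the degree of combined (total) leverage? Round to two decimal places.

4.30

At 132,210 units, contribution = 132,210 × £47.06 = £6,221,802.60.
Subtracting fixed costs: EBIT = £6,221,802.60 − £3,055,500 = £3,166,302.60. Interest = £1,718,871.00.
DOL = £6,221,802.60 ÷ £3,166,302.60 = 1.9650; DFL = £3,166,302.60 ÷ £1,447,431.60 = 2.1875.
DCL = DOL × DFL = 1.9650 × 2.1875 = 4.2984.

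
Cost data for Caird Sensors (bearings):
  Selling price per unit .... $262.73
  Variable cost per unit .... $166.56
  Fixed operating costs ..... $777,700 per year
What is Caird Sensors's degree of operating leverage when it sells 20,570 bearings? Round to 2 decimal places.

Total contribution margin = 20,570 × $96.17 = $1,978,216.90.
EBIT = $1,978,216.90 − $777,700 = $1,200,516.90.
DOL = contribution ÷ EBIT = $1,978,216.90 ÷ $1,200,516.90 = 1.6478.

1.65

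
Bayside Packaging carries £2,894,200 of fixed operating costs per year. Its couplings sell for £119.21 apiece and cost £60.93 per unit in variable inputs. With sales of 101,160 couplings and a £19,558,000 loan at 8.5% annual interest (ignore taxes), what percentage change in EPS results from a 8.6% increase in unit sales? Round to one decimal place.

+37.9%

Contribution at this volume is 101,160 × £58.28 = £5,895,604.80.
Subtracting fixed costs: EBIT = £5,895,604.80 − £2,894,200 = £3,001,404.80.
Interest = £1,662,430.00, so EBIT − I = £1,338,974.80.
DCL = total CM / (EBIT − I) = £5,895,604.80 / £1,338,974.80 = 4.4031.
%ΔEPS = DCL × %ΔSales = 4.4031 × +8.6% = +37.9%.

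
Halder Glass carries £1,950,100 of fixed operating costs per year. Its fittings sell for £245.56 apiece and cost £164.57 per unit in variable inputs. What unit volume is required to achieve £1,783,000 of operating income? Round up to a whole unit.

46,094 fittings

Unit CM = price − variable cost = £245.56 − £164.57 = £80.99.
Need Q such that Q × £80.99 − £1,950,100 = £1,783,000, i.e. Q = £3,733,100 / £80.99 = 46,093.34 → 46,094.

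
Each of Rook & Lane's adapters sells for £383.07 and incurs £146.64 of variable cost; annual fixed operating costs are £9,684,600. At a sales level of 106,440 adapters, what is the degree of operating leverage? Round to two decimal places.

Contribution at this volume is 106,440 × £236.43 = £25,165,609.20.
Subtracting fixed costs: EBIT = £25,165,609.20 − £9,684,600 = £15,481,009.20.
So DOL = total CM / EBIT = £25,165,609.20 / £15,481,009.20 = 1.6256.

1.63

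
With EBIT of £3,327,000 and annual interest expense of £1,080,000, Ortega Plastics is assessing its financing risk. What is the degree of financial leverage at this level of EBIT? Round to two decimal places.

Annual interest charges come to £1,080,000.00.
DFL = EBIT ÷ (EBIT − I) = £3,327,000 ÷ (£3,327,000 − £1,080,000.00) = £3,327,000 ÷ £2,247,000.00 = 1.4806.

1.48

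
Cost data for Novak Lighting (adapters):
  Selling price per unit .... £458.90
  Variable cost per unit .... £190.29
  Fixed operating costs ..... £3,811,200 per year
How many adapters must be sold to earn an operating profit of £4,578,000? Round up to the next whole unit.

31,232 adapters

Unit CM = price − variable cost = £458.90 − £190.29 = £268.61.
Units = (FC + target) / CM = (£3,811,200 + £4,578,000) / £268.61 = 31,231.90, so 31,232 adapters.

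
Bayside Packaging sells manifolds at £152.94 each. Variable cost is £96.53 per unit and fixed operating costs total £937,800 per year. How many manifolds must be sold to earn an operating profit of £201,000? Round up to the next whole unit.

20,188 manifolds

Each unit contributes £152.94 − £96.53 = £56.41.
Required volume = (fixed costs + target profit) ÷ CM = (£937,800 + £201,000) ÷ £56.41 = 20,187.91, so 20,188 manifolds.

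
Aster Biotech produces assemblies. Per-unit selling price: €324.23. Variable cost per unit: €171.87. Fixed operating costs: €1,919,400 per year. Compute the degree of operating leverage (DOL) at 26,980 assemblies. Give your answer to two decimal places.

1.88

Total contribution margin = 26,980 × €152.36 = €4,110,672.80.
Operating income = contribution − fixed costs = €4,110,672.80 − €1,919,400 = €2,191,272.80.
So DOL = total CM / EBIT = €4,110,672.80 / €2,191,272.80 = 1.8759.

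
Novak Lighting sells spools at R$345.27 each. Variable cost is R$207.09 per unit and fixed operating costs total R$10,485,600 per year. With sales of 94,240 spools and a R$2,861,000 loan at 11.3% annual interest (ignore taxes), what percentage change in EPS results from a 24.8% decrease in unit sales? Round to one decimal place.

-145.9%

Total contribution margin = 94,240 × R$138.18 = R$13,022,083.20.
Subtracting fixed costs: EBIT = R$13,022,083.20 − R$10,485,600 = R$2,536,483.20.
Interest = R$323,293.00, so EBIT − I = R$2,213,190.20.
DCL = total CM / (EBIT − I) = R$13,022,083.20 / R$2,213,190.20 = 5.8839.
%ΔEPS = DCL × %ΔSales = 5.8839 × -24.8% = -145.9%.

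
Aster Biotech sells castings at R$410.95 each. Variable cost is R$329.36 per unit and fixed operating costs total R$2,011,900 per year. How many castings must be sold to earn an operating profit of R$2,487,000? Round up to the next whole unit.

55,141 castings

Each unit contributes R$410.95 − R$329.36 = R$81.59.
Units = (FC + target) / CM = (R$2,011,900 + R$2,487,000) / R$81.59 = 55,140.34, so 55,141 castings.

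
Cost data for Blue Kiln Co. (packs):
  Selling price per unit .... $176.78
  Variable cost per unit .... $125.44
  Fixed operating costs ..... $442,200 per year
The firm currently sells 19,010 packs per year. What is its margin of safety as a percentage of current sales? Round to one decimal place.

Each unit contributes $176.78 − $125.44 = $51.34. Break-even units = $442,200 ÷ $51.34 = 8,613.17; break-even revenue = 8,613.17 × $176.78 = $1,522,635.68.
Actual sales revenue = 19,010 × $176.78 = $3,360,587.80.
Margin of safety = ($3,360,587.80 − $1,522,635.68) ÷ $3,360,587.80 = 54.7%.

54.7%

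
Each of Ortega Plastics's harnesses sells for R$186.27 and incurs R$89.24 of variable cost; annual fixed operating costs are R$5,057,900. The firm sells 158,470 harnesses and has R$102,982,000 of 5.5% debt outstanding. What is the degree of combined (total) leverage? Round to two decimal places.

3.30

Contribution at this volume is 158,470 × R$97.03 = R$15,376,344.10.
Subtracting fixed costs: EBIT = R$15,376,344.10 − R$5,057,900 = R$10,318,444.10. Interest = R$5,664,010.00, so EBIT − I = R$4,654,434.10.
Degree of total leverage = total CM / (EBIT − interest) = R$15,376,344.10 / R$4,654,434.10 = 3.3036.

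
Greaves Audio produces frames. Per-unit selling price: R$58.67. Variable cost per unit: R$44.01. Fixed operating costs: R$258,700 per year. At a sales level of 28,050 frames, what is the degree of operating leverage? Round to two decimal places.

2.70

At 28,050 units, contribution = 28,050 × R$14.66 = R$411,213.00.
EBIT = R$411,213.00 − R$258,700 = R$152,513.00.
So DOL = total CM / EBIT = R$411,213.00 / R$152,513.00 = 2.6962.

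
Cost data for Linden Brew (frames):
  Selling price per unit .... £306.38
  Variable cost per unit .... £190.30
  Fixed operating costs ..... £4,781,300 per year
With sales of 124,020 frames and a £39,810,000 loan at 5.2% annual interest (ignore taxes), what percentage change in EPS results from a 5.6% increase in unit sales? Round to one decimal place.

+10.7%

At 124,020 units, contribution = 124,020 × £116.08 = £14,396,241.60.
Subtracting fixed costs: EBIT = £14,396,241.60 − £4,781,300 = £9,614,941.60.
After interest of £2,070,120.00, pre-tax earnings = £7,544,821.60.
Degree of combined leverage = contribution ÷ (EBIT − I) = £14,396,241.60 ÷ £7,544,821.60 = 1.9081.
%ΔEPS = DCL × %ΔSales = 1.9081 × +5.6% = +10.7%.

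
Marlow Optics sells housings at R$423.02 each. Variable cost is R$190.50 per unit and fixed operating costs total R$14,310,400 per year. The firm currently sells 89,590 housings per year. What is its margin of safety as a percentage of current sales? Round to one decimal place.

31.3%

Contribution margin per unit = R$423.02 − R$190.50 = R$232.52. Break-even units = R$14,310,400 ÷ R$232.52 = 61,544.81; break-even revenue = 61,544.81 × R$423.02 = R$26,034,686.94.
Current sales = 89,590 × R$423.02 = R$37,898,361.80.
Margin of safety = (R$37,898,361.80 − R$26,034,686.94) ÷ R$37,898,361.80 = 31.3%.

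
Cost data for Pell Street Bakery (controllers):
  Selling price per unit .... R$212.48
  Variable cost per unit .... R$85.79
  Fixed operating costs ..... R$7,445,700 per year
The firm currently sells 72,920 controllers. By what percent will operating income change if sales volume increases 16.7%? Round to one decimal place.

At 72,920 units, contribution = 72,920 × R$126.69 = R$9,238,234.80.
Subtracting fixed costs: EBIT = R$9,238,234.80 − R$7,445,700 = R$1,792,534.80.
DOL = contribution ÷ EBIT = R$9,238,234.80 ÷ R$1,792,534.80 = 5.1537.
So EBIT moves 5.1537 × (+16.7%) = +86.1%.

+86.1%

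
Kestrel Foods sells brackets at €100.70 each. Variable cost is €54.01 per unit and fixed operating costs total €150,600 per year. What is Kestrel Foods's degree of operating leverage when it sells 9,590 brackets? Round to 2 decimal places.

1.51

Contribution at this volume is 9,590 × €46.69 = €447,757.10.
Operating income = contribution − fixed costs = €447,757.10 − €150,600 = €297,157.10.
So DOL = total CM / EBIT = €447,757.10 / €297,157.10 = 1.5068.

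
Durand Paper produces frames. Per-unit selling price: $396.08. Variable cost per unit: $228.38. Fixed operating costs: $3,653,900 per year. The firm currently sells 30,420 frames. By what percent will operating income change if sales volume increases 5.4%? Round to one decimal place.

Contribution at this volume is 30,420 × $167.70 = $5,101,434.00.
Subtracting fixed costs: EBIT = $5,101,434.00 − $3,653,900 = $1,447,534.00.
Degree of operating leverage = $5,101,434.00 / $1,447,534.00 = 3.5242.
%ΔEBIT = DOL × %ΔSales = 3.5242 × +5.4% = +19.0%.

+19.0%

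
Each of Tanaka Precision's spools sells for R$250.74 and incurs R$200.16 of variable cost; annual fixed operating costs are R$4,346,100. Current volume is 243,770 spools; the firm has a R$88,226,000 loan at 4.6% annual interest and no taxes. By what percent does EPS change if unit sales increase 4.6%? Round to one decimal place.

Contribution at this volume is 243,770 × R$50.58 = R$12,329,886.60.
Subtracting fixed costs: EBIT = R$12,329,886.60 − R$4,346,100 = R$7,983,786.60.
Interest = R$4,058,396.00, so EBIT − I = R$3,925,390.60.
Degree of combined leverage = contribution ÷ (EBIT − I) = R$12,329,886.60 ÷ R$3,925,390.60 = 3.1411.
EPS therefore changes by 3.1411 × (+4.6%) = +14.4%.

+14.4%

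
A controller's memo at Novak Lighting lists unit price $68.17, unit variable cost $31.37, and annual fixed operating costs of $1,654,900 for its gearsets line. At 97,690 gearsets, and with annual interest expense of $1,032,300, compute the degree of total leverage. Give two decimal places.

Contribution at this volume is 97,690 × $36.80 = $3,594,992.00.
Operating income = contribution − fixed costs = $3,594,992.00 − $1,654,900 = $1,940,092.00. Interest = $1,032,300.00, so EBIT − I = $907,792.00.
Degree of total leverage = total CM / (EBIT − interest) = $3,594,992.00 / $907,792.00 = 3.9601.

3.96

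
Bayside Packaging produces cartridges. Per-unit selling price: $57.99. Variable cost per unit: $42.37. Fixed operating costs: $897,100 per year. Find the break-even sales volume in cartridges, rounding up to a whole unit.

57,433 cartridges

Each unit contributes $57.99 − $42.37 = $15.62.
Break-even volume = fixed costs ÷ CM per unit = $897,100 ÷ $15.62 = 57,432.78, so 57,433 cartridges.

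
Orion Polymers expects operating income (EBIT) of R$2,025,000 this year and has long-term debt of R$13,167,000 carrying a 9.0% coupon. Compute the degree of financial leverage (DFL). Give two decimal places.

2.41

Annual interest charges come to R$1,185,030.00.
Degree of financial leverage = EBIT / (EBIT − interest) = R$2,025,000 / R$839,970.00 = 2.4108.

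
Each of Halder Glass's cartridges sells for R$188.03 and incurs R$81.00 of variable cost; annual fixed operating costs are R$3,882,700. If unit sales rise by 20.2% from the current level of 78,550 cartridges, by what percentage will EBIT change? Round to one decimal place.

Total contribution margin = 78,550 × R$107.03 = R$8,407,206.50.
Operating income = contribution − fixed costs = R$8,407,206.50 − R$3,882,700 = R$4,524,506.50.
DOL = contribution ÷ EBIT = R$8,407,206.50 ÷ R$4,524,506.50 = 1.8581.
So EBIT moves 1.8581 × (+20.2%) = +37.5%.

+37.5%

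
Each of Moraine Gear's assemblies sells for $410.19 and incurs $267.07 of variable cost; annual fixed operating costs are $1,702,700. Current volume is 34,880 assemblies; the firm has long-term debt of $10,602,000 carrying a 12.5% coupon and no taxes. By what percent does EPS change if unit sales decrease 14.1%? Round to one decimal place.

At 34,880 units, contribution = 34,880 × $143.12 = $4,992,025.60.
Operating income = contribution − fixed costs = $4,992,025.60 − $1,702,700 = $3,289,325.60.
Interest = $1,325,250.00, so EBIT − I = $1,964,075.60.
DCL = total CM / (EBIT − I) = $4,992,025.60 / $1,964,075.60 = 2.5417.
EPS therefore changes by 2.5417 × (-14.1%) = -35.8%.

-35.8%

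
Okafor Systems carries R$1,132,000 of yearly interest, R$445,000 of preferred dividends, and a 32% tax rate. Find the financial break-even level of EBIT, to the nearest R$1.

R$1,786,412

Grossing the preferred dividend up to pre-tax terms: R$445,000 / (1 − 0.32) = R$654,411.76.
Financial break-even EBIT = interest + D_p ÷ (1 − t) = R$1,132,000 + R$654,411.76 = R$1,786,411.76.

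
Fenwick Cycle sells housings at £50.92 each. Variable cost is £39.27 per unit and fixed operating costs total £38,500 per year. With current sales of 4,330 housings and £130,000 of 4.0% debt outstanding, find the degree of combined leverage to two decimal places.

7.48

Contribution at this volume is 4,330 × £11.65 = £50,444.50.
Subtracting fixed costs: EBIT = £50,444.50 − £38,500 = £11,944.50. Interest = £5,200.00.
DOL = £50,444.50 ÷ £11,944.50 = 4.2232; DFL = £11,944.50 ÷ £6,744.50 = 1.7710.
Combined leverage = 4.2232 × 1.7710 = 7.4793.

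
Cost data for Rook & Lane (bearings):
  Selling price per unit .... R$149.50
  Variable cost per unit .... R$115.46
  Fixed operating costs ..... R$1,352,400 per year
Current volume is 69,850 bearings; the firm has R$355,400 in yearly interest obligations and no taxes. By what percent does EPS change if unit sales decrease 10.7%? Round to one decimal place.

Contribution at this volume is 69,850 × R$34.04 = R$2,377,694.00.
Subtracting fixed costs: EBIT = R$2,377,694.00 − R$1,352,400 = R$1,025,294.00.
After interest of R$355,400.00, pre-tax earnings = R$669,894.00.
DCL = total CM / (EBIT − I) = R$2,377,694.00 / R$669,894.00 = 3.5494.
%ΔEPS = DCL × %ΔSales = 3.5494 × -10.7% = -38.0%.

-38.0%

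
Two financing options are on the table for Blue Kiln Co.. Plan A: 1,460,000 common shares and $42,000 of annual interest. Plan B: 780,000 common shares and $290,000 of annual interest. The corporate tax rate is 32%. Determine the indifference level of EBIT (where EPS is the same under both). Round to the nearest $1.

At indifference, (EBIT − 42,000)(1 − t)/1,460,000 = (EBIT − 290,000)(1 − t)/780,000.
The (1 − t) factor cancels: (EBIT − 42,000) × 780,000 = (EBIT − 290,000) × 1,460,000.
EBIT × (1,460,000 − 780,000) = 290,000 × 1,460,000 − 42,000 × 780,000 = 390,640,000,000, so EBIT = 390,640,000,000 ÷ 680,000 = 574,470.59.

$574,471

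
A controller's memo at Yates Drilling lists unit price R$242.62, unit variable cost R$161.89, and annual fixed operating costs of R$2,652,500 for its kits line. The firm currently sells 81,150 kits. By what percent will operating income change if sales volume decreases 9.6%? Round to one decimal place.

At 81,150 units, contribution = 81,150 × R$80.73 = R$6,551,239.50.
Operating income = contribution − fixed costs = R$6,551,239.50 − R$2,652,500 = R$3,898,739.50.
Degree of operating leverage = R$6,551,239.50 / R$3,898,739.50 = 1.6803.
Operating income changes by 1.6803 × -9.6% = -16.1%.

-16.1%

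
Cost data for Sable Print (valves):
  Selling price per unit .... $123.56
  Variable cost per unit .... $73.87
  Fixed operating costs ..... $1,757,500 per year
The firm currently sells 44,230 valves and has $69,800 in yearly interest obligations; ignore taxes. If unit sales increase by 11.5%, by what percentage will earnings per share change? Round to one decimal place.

+68.2%

At 44,230 units, contribution = 44,230 × $49.69 = $2,197,788.70.
Subtracting fixed costs: EBIT = $2,197,788.70 − $1,757,500 = $440,288.70.
After interest of $69,800.00, pre-tax earnings = $370,488.70.
DCL = total CM / (EBIT − I) = $2,197,788.70 / $370,488.70 = 5.9321.
EPS therefore changes by 5.9321 × (+11.5%) = +68.2%.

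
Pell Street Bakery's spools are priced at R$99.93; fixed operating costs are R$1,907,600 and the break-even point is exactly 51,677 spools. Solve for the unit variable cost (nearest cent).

Contribution per unit must be FC / Q = R$1,907,600 / 51,677 = R$36.9139.
Hence VC = price − CM = R$99.93 − R$36.9139 = R$63.02.

R$63.02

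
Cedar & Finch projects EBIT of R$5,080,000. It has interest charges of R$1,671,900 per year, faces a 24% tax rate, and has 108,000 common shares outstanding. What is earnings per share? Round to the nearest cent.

Pre-tax income = R$5,080,000 − R$1,671,900.00 = R$3,408,100.00.
Net income = R$3,408,100.00 × (1 − 0.24) = R$2,590,156.00.
EPS = R$2,590,156.00 ÷ 108,000 = R$23.98.

R$23.98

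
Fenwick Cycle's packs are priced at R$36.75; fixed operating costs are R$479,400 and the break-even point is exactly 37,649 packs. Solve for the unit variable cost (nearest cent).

R$24.02

At break-even, FC = Q × (P − VC), so P − VC = R$479,400 ÷ 37,649 = R$12.7334.
Variable cost per unit = R$36.75 − R$12.7334 = R$24.02.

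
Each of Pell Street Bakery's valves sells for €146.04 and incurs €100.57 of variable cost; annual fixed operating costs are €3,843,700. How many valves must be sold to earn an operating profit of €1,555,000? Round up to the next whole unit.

118,732 valves

Each unit contributes €146.04 − €100.57 = €45.47.
Need Q such that Q × €45.47 − €3,843,700 = €1,555,000, i.e. Q = €5,398,700 / €45.47 = 118,731.03 → 118,732.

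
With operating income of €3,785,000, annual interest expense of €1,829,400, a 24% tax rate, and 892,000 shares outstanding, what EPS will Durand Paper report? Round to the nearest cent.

Pre-tax income = €3,785,000 − €1,829,400.00 = €1,955,600.00.
After tax at 24%: net income = €1,955,600.00 × 0.76 = €1,486,256.00.
Per share: €1,486,256.00 / 892,000 shares = €1.67.

€1.67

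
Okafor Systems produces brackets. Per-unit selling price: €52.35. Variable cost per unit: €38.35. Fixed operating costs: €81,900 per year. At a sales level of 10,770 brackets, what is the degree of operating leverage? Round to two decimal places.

2.19

At 10,770 units, contribution = 10,770 × €14.00 = €150,780.00.
Operating income = contribution − fixed costs = €150,780.00 − €81,900 = €68,880.00.
So DOL = total CM / EBIT = €150,780.00 / €68,880.00 = 2.1890.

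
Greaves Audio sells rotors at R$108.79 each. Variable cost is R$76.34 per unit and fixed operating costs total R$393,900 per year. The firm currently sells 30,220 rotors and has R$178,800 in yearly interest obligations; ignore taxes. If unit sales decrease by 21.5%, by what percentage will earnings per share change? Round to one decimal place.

Total contribution margin = 30,220 × R$32.45 = R$980,639.00.
EBIT = R$980,639.00 − R$393,900 = R$586,739.00.
Interest = R$178,800.00, so EBIT − I = R$407,939.00.
DCL = total CM / (EBIT − I) = R$980,639.00 / R$407,939.00 = 2.4039.
EPS therefore changes by 2.4039 × (-21.5%) = -51.7%.

-51.7%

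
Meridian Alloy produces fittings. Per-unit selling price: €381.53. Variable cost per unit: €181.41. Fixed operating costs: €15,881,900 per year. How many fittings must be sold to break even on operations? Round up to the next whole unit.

Contribution margin per unit = €381.53 − €181.41 = €200.12.
Break-even Q = €15,881,900 / €200.12 = 79,361.88 → 79,362 fittings.

79,362 fittings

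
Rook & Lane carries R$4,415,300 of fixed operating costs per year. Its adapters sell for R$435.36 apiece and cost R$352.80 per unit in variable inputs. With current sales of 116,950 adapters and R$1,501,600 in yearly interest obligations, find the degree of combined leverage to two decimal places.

2.58

Contribution at this volume is 116,950 × R$82.56 = R$9,655,392.00.
Subtracting fixed costs: EBIT = R$9,655,392.00 − R$4,415,300 = R$5,240,092.00. Interest = R$1,501,600.00.
DOL = R$9,655,392.00 ÷ R$5,240,092.00 = 1.8426; DFL = R$5,240,092.00 ÷ R$3,738,492.00 = 1.4017.
DCL = DOL × DFL = 1.8426 × 1.4017 = 2.5828.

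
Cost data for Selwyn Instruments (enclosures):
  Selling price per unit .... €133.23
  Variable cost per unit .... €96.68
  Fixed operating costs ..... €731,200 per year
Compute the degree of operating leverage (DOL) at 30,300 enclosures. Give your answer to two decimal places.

2.94

Total contribution margin = 30,300 × €36.55 = €1,107,465.00.
EBIT = €1,107,465.00 − €731,200 = €376,265.00.
DOL = contribution ÷ EBIT = €1,107,465.00 ÷ €376,265.00 = 2.9433.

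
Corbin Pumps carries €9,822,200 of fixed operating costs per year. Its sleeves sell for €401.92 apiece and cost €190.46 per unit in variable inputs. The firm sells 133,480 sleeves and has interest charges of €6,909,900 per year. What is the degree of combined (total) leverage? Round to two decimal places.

2.46

Contribution at this volume is 133,480 × €211.46 = €28,225,680.80.
Operating income = contribution − fixed costs = €28,225,680.80 − €9,822,200 = €18,403,480.80. Interest = €6,909,900.00, so EBIT − I = €11,493,580.80.
DCL = contribution ÷ (EBIT − I) = €28,225,680.80 ÷ €11,493,580.80 = 2.4558.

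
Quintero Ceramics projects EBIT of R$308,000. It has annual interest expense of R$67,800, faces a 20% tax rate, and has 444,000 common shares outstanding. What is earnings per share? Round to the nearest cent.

R$0.43

Interest = R$67,800.00, so EBT = R$308,000 − R$67,800.00 = R$240,200.00.
Net income = R$240,200.00 × (1 − 0.20) = R$192,160.00.
Per share: R$192,160.00 / 444,000 shares = R$0.43.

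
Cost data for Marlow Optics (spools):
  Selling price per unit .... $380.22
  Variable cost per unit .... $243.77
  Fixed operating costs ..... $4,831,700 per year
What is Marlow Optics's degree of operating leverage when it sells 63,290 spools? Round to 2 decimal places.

2.27

Contribution at this volume is 63,290 × $136.45 = $8,635,920.50.
Operating income = contribution − fixed costs = $8,635,920.50 − $4,831,700 = $3,804,220.50.
So DOL = total CM / EBIT = $8,635,920.50 / $3,804,220.50 = 2.2701.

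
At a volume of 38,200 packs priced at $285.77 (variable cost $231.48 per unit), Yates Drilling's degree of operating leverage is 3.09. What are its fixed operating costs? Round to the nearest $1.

$1,402,720

Contribution at this volume is 38,200 × $54.29 = $2,073,878.00.
DOL = contribution / EBIT, so EBIT = $2,073,878.00 / 3.09 = $671,157.93.
Fixed costs = CM − EBIT = $2,073,878.00 − $671,157.93 = $1,402,720.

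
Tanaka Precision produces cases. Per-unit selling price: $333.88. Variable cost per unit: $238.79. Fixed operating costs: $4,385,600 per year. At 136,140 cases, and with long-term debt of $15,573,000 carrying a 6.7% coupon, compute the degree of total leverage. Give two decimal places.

1.72

At 136,140 units, contribution = 136,140 × $95.09 = $12,945,552.60.
Subtracting fixed costs: EBIT = $12,945,552.60 − $4,385,600 = $8,559,952.60. Interest = $1,043,391.00.
DOL = $12,945,552.60 ÷ $8,559,952.60 = 1.5123; DFL = $8,559,952.60 ÷ $7,516,561.60 = 1.1388.
DCL = DOL × DFL = 1.5123 × 1.1388 = 1.7222.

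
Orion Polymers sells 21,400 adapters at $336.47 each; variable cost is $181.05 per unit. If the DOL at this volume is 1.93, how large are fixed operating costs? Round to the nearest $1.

At 21,400 units, contribution = 21,400 × $155.42 = $3,325,988.00.
DOL = contribution / EBIT, so EBIT = $3,325,988.00 / 1.93 = $1,723,309.84.
And FC = contribution − EBIT = $3,325,988.00 − $1,723,309.84 = $1,602,678.

$1,602,678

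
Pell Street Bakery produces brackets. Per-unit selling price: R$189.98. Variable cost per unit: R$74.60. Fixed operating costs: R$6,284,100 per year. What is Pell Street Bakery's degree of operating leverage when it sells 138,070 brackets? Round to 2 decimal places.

At 138,070 units, contribution = 138,070 × R$115.38 = R$15,930,516.60.
EBIT = R$15,930,516.60 − R$6,284,100 = R$9,646,416.60.
So DOL = total CM / EBIT = R$15,930,516.60 / R$9,646,416.60 = 1.6514.

1.65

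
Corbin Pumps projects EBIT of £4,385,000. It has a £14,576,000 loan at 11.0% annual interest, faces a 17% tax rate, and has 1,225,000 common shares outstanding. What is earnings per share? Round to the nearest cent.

£1.88

Pre-tax income = £4,385,000 − £1,603,360.00 = £2,781,640.00.
After tax at 17%: net income = £2,781,640.00 × 0.83 = £2,308,761.20.
Per share: £2,308,761.20 / 1,225,000 shares = £1.88.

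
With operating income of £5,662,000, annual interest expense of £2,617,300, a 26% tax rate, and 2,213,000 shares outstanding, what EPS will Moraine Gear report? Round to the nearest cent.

Interest = £2,617,300.00, so EBT = £5,662,000 − £2,617,300.00 = £3,044,700.00.
Net income = £3,044,700.00 × (1 − 0.26) = £2,253,078.00.
EPS = £2,253,078.00 ÷ 2,213,000 = £1.02.

£1.02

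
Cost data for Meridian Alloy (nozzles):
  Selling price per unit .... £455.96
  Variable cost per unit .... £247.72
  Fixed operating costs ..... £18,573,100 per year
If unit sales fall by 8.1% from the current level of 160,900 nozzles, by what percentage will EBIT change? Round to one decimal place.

-18.2%

At 160,900 units, contribution = 160,900 × £208.24 = £33,505,816.00.
Operating income = contribution − fixed costs = £33,505,816.00 − £18,573,100 = £14,932,716.00.
Degree of operating leverage = £33,505,816.00 / £14,932,716.00 = 2.2438.
Operating income changes by 2.2438 × -8.1% = -18.2%.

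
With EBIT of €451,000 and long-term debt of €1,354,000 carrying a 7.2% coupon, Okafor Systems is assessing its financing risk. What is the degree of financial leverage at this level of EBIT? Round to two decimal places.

Annual interest charges come to €97,488.00.
Degree of financial leverage = EBIT / (EBIT − interest) = €451,000 / €353,512.00 = 1.2758.

1.28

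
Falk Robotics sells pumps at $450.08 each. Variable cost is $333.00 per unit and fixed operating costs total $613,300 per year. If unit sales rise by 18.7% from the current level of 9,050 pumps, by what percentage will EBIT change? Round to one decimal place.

+44.4%

At 9,050 units, contribution = 9,050 × $117.08 = $1,059,574.00.
EBIT = $1,059,574.00 − $613,300 = $446,274.00.
Degree of operating leverage = $1,059,574.00 / $446,274.00 = 2.3743.
Operating income changes by 2.3743 × +18.7% = +44.4%.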